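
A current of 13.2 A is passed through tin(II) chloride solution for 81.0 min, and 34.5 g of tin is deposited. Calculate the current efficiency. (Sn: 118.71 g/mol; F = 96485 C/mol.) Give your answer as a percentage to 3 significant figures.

87.4%

Q = 13.2 × 4860 = 64150 C
n(e⁻) = 64150 / 96485 = 0.6649 mol
Sn²⁺ + 2e⁻ → Sn, so theoretical n(Sn) = 0.3325 mol → 39.47 g
Efficiency = 34.5 / 39.47 = 0.8741 = 87.4%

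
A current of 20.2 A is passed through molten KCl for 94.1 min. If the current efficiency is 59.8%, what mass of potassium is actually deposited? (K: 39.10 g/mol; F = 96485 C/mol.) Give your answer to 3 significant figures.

27.6 g

Q = 20.2 × 5646 = 1.140×10^5 C
n(e⁻) = 1.140×10^5 / 96485 = 1.182 mol
K⁺ + e⁻ → K, so theoretical m(K) = 1.182 × 39.10 = 46.22 g
Actual mass = 59.8% × 46.22 = 27.6 g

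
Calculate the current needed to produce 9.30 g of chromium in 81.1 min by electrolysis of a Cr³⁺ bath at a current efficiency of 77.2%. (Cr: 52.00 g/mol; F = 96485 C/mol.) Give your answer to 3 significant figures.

n(Cr) = 9.30 / 52.00 = 0.1788 mol
Cr³⁺ + 3e⁻ → Cr, so n(e⁻) = 3 × 0.1788 = 0.5364 mol
Q = 0.5364 × 96485 / 0.772 = 67040 C
I = Q / t = 67040 / 4866 s = 13.8 A

13.8 A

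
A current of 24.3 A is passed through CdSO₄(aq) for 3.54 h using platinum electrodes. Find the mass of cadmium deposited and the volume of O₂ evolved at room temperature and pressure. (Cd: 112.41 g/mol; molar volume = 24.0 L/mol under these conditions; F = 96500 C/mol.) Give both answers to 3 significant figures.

180 g Cd; 19.3 L O₂

Q = 24.3 × 12744 = 3.097×10^5 C; n(e⁻) = 3.097×10^5 / 96500 = 3.209 mol
Cathode: Cd²⁺ + 2e⁻ → Cd → n(Cd) = 3.209/2 = 1.605 mol → 180 g
Anode: 2H₂O → O₂ + 4H⁺ + 4e⁻ → n(O₂) = 3.209/4 = 0.8023 mol → 19.3 L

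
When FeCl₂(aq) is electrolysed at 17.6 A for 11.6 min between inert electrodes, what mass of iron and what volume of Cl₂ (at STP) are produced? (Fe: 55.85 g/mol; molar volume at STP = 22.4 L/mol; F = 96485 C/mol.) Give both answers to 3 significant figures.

Q = 17.6 × 696 = 12250 C; n(e⁻) = 12250 / 96485 = 0.1270 mol
Cathode: Fe²⁺ + 2e⁻ → Fe → n(Fe) = 0.1270/2 = 0.06350 mol → 3.55 g
Anode: 2Cl⁻ → Cl₂ + 2e⁻ → n(Cl₂) = 0.1270/2 = 0.06350 mol → 1.42 L

3.55 g Fe; 1.42 L Cl₂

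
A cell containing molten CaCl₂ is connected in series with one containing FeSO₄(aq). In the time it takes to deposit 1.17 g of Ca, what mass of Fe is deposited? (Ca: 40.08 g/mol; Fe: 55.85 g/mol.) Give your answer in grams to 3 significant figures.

n(Ca) = 1.17 / 40.08 = 0.02919 mol
Ca²⁺ + 2e⁻ → Ca, so n(e⁻) = 2 × 0.02919 = 0.05838 mol
Same current for the same time ⇒ same n(e⁻) = 0.05838 mol in both cells.
Fe²⁺ + 2e⁻ → Fe, so n(Fe) = 0.05838 / 2 = 0.02919 mol
m(Fe) = 0.02919 × 55.85 = 1.63 g

1.63 g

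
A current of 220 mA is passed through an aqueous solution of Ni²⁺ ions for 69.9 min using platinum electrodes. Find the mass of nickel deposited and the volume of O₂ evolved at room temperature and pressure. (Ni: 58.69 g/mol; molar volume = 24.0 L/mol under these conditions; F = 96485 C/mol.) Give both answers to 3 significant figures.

0.281 g Ni; 0.0574 L O₂

Q = 0.220 × 4194 = 922.7 C; n(e⁻) = 922.7 / 96485 = 0.009563 mol
Cathode: Ni²⁺ + 2e⁻ → Ni → n(Ni) = 0.009563/2 = 0.004782 mol → 0.281 g
Anode: 2H₂O → O₂ + 4H⁺ + 4e⁻ → n(O₂) = 0.009563/4 = 0.002391 mol → 0.0574 L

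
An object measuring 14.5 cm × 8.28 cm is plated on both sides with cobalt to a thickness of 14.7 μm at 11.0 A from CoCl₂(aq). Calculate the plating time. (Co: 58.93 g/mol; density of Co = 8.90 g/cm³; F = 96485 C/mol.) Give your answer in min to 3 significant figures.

Plated area = 2 × 14.5 × 8.28 = 240.1 cm²
Volume = 240.1 × 14.7×10⁻⁴ cm = 0.3529 cm³
m(Co) = 0.3529 × 8.90 = 3.141 g
n(Co) = 3.141 / 58.93 = 0.05330 mol; n(e⁻) = 2 × 0.05330 = 0.1066 mol
Q = 0.1066 × 96485 = 10290 C
t = 10290 / 11.0 = 935.5 s = 15.6 min

15.6 min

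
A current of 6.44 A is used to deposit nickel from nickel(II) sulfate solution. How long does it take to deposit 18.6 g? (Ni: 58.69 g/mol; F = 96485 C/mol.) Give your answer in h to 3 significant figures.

2.64 h

n(Ni) = 18.6 / 58.69 = 0.3169 mol
Ni²⁺ + 2e⁻ → Ni, so n(e⁻) = 2 × 0.3169 = 0.6338 mol
Q = 0.6338 × 96485 = 61150 C
t = Q / I = 61150 / 6.44 = 9495 s = 2.64 h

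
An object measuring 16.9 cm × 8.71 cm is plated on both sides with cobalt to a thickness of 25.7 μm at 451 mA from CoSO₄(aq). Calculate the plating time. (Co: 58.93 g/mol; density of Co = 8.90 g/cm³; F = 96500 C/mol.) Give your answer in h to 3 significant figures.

Plated area = 2 × 16.9 × 8.71 = 294.4 cm²
Volume = 294.4 × 25.7×10⁻⁴ cm = 0.7566 cm³
m(Co) = 0.7566 × 8.90 = 6.734 g
n(Co) = 6.734 / 58.93 = 0.1143 mol; n(e⁻) = 2 × 0.1143 = 0.2286 mol
Q = 0.2286 × 96500 = 22060 C
t = 22060 / 0.451 = 48910 s = 13.6 h

13.6 h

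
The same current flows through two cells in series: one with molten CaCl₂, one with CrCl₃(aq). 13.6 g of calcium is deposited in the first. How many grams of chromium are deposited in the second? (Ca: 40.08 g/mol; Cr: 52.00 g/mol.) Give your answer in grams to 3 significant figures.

11.8 g

n(Ca) = 13.6 / 40.08 = 0.3393 mol
Ca²⁺ + 2e⁻ → Ca, so n(e⁻) = 2 × 0.3393 = 0.6786 mol
The cells are in series, so the same charge (and hence the same n(e⁻) = 0.6786 mol) passes through both.
Cr³⁺ + 3e⁻ → Cr, so n(Cr) = 0.6786 / 3 = 0.2262 mol
m(Cr) = 0.2262 × 52.00 = 11.8 g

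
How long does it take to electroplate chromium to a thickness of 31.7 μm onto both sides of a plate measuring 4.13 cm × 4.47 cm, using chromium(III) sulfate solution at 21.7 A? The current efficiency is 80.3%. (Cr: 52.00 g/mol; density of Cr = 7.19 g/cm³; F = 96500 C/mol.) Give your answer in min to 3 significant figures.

Plated area = 2 × 4.13 × 4.47 = 36.92 cm²
Volume = 36.92 × 31.7×10⁻⁴ cm = 0.1170 cm³
m(Cr) = 0.1170 × 7.19 = 0.8412 g
n(Cr) = 0.8412 / 52.00 = 0.01618 mol; n(e⁻) = 3 × 0.01618 = 0.04854 mol
Q = 0.04854 × 96500 / 0.803 = 5833 C
t = 5833 / 21.7 = 268.8 s = 4.48 min

4.48 min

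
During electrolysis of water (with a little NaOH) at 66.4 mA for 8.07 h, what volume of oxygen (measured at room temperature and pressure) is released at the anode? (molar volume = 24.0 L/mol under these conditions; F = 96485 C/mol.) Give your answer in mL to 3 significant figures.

120 mL

Q = It = 0.0664 × 29052 = 1929 C
Moles of electrons = 1929 / 96485 = 0.01999 mol
2H₂O → O₂ + 4H⁺ + 4e⁻, so n(O₂) = 0.01999 / 4 = 0.004998 mol
V = 0.004998 × 24.0 = 0.1200 L
= 120 mL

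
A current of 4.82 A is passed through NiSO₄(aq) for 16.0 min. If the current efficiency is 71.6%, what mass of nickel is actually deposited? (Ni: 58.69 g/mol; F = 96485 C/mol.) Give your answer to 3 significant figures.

1.01 g

Q = 4.82 × 960 = 4627 C
n(e⁻) = 4627 / 96485 = 0.04796 mol
Ni²⁺ + 2e⁻ → Ni, so theoretical m(Ni) = 0.02398 × 58.69 = 1.407 g
Actual mass = 71.6% × 1.407 = 1.01 g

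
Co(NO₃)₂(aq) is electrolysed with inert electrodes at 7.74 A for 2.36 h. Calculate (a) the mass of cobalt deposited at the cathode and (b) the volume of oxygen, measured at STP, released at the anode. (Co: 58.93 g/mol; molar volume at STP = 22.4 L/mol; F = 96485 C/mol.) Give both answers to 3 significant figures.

Q = 7.74 × 8496 = 65760 C; n(e⁻) = 65760 / 96485 = 0.6816 mol
Cathode: Co²⁺ + 2e⁻ → Co → n(Co) = 0.6816/2 = 0.3408 mol → 20.1 g
Anode: 2H₂O → O₂ + 4H⁺ + 4e⁻ → n(O₂) = 0.6816/4 = 0.1704 mol → 3.82 L

20.1 g Co; 3.82 L O₂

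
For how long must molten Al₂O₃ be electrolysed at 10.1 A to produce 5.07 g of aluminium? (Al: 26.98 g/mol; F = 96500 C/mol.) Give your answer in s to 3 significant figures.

5390 s

n(Al) = 5.07 / 26.98 = 0.1879 mol
Al³⁺ + 3e⁻ → Al, so n(e⁻) = 3 × 0.1879 = 0.5637 mol
Q = 0.5637 × 96500 = 54400 C
t = Q / I = 54400 / 10.1 = 5386 s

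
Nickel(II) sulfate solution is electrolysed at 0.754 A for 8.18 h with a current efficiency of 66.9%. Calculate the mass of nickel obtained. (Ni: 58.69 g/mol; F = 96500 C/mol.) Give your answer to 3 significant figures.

Q = 0.754 × 29448 = 22200 C
n(e⁻) = 22200 / 96500 = 0.2301 mol
Ni²⁺ + 2e⁻ → Ni, so theoretical m(Ni) = 0.1151 × 58.69 = 6.755 g
Actual mass = 66.9% × 6.755 = 4.52 g

4.52 g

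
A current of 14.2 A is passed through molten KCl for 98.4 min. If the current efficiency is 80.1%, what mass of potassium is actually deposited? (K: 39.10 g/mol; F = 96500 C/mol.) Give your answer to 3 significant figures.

Q = 14.2 × 5904 = 83840 C
n(e⁻) = 83840 / 96500 = 0.8688 mol
K⁺ + e⁻ → K, so theoretical m(K) = 0.8688 × 39.10 = 33.97 g
Actual mass = 80.1% × 33.97 = 27.2 g

27.2 g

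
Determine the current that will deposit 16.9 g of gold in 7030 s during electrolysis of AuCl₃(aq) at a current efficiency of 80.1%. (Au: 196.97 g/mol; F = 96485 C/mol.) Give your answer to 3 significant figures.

4.41 A

n(Au) = 16.9 / 196.97 = 0.08580 mol
Au³⁺ + 3e⁻ → Au, so n(e⁻) = 3 × 0.08580 = 0.2574 mol
Q = 0.2574 × 96485 / 0.801 = 31010 C
I = Q / t = 31010 / 7030 s = 4.41 A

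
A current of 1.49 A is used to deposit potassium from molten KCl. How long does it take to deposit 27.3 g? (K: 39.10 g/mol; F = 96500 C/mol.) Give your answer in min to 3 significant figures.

754 min

n(K) = 27.3 / 39.10 = 0.6982 mol
K⁺ + e⁻ → K, so n(e⁻) = 0.6982 mol
Q = 0.6982 × 96500 = 67380 C
t = Q / I = 67380 / 1.49 = 45220 s = 754 min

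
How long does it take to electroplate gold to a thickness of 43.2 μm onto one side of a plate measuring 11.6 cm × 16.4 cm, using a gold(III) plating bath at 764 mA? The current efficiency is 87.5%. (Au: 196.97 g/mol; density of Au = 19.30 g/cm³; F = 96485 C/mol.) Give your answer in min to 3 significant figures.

581 min

Plated area = 11.6 × 16.4 = 190.2 cm²
Volume = 190.2 × 43.2×10⁻⁴ cm = 0.8217 cm³
m(Au) = 0.8217 × 19.30 = 15.86 g
n(Au) = 15.86 / 196.97 = 0.08052 mol; n(e⁻) = 3 × 0.08052 = 0.2416 mol
Q = 0.2416 × 96485 / 0.875 = 26640 C
t = 26640 / 0.764 = 34870 s = 581 min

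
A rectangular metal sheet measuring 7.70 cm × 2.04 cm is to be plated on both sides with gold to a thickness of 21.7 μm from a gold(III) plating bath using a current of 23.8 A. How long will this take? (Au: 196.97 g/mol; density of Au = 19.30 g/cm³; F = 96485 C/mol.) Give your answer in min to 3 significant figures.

1.35 min

Plated area = 2 × 7.70 × 2.04 = 31.42 cm²
Volume = 31.42 × 21.7×10⁻⁴ cm = 0.06818 cm³
m(Au) = 0.06818 × 19.30 = 1.316 g
n(Au) = 1.316 / 196.97 = 0.006681 mol; n(e⁻) = 3 × 0.006681 = 0.02004 mol
Q = 0.02004 × 96485 = 1934 C
t = 1934 / 23.8 = 81.26 s = 1.35 min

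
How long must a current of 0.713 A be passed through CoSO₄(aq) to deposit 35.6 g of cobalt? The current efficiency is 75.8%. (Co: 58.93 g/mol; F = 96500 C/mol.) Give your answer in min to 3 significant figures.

n(Co) = 35.6 / 58.93 = 0.6041 mol
Co²⁺ + 2e⁻ → Co, so n(e⁻) = 2 × 0.6041 = 1.208 mol
Q = 1.208 × 96500 / 0.758 = 1.538×10^5 C
t = Q / I = 1.538×10^5 / 0.713 = 2.157×10^5 s = 3600 min

3600 min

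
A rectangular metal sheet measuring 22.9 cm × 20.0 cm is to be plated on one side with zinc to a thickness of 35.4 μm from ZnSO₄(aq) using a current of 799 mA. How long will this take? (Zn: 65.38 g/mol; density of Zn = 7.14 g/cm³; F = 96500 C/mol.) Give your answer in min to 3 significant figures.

713 min

Plated area = 22.9 × 20.0 = 458.0 cm²
Volume = 458.0 × 35.4×10⁻⁴ cm = 1.621 cm³
m(Zn) = 1.621 × 7.14 = 11.57 g
n(Zn) = 11.57 / 65.38 = 0.1770 mol; n(e⁻) = 2 × 0.1770 = 0.3540 mol
Q = 0.3540 × 96500 = 34160 C
t = 34160 / 0.799 = 42750 s = 713 min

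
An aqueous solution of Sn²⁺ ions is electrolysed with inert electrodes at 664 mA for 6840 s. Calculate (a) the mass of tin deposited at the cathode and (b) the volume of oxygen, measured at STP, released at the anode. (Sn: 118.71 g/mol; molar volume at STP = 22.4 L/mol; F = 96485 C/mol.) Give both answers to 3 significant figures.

2.79 g Sn; 0.264 L O₂

Q = 0.664 × 6840 = 4542 C; n(e⁻) = 4542 / 96485 = 0.04707 mol
Cathode: Sn²⁺ + 2e⁻ → Sn → n(Sn) = 0.04707/2 = 0.02354 mol → 2.79 g
Anode: 2H₂O → O₂ + 4H⁺ + 4e⁻ → n(O₂) = 0.04707/4 = 0.01177 mol → 0.264 L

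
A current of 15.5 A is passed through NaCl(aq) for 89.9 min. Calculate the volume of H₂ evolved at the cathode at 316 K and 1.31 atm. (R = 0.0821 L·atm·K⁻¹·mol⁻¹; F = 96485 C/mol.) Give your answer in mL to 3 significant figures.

8580 mL

Charge passed = 15.5 × 5394 = 83610 C
n(e⁻) = Q/F = 83610/96485 = 0.8666 mol
2H⁺ + 2e⁻ → H₂, so n(H₂) = 0.8666 / 2 = 0.4333 mol
V = nRT/P = 0.4333 × 0.0821 × 316 / 1.31 = 8.581 L
= 8580 mL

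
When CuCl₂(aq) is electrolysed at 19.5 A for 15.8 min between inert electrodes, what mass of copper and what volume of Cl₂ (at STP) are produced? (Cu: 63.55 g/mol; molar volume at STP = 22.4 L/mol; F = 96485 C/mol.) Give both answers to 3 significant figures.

Q = 19.5 × 948 = 18490 C; n(e⁻) = 18490 / 96485 = 0.1916 mol
Cathode: Cu²⁺ + 2e⁻ → Cu → n(Cu) = 0.1916/2 = 0.09580 mol → 6.09 g
Anode: 2Cl⁻ → Cl₂ + 2e⁻ → n(Cl₂) = 0.1916/2 = 0.09580 mol → 2.15 L

6.09 g Cu; 2.15 L Cl₂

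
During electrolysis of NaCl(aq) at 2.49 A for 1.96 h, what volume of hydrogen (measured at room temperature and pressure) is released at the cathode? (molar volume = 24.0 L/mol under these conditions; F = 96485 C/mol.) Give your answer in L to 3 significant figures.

2.19 L

Charge passed = 2.49 × 7056 = 17570 C
Moles of electrons = 17570 / 96485 = 0.1821 mol
2H⁺ + 2e⁻ → H₂, so n(H₂) = 0.1821 / 2 = 0.09105 mol
V = 0.09105 × 24.0 = 2.185 L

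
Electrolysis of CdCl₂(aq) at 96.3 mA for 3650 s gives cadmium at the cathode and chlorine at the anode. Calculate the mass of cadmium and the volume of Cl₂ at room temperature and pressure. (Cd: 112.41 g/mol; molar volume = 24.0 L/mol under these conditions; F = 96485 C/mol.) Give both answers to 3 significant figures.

Q = 0.0963 × 3650 = 351.5 C; n(e⁻) = 351.5 / 96485 = 0.003643 mol
Cathode: Cd²⁺ + 2e⁻ → Cd → n(Cd) = 0.003643/2 = 0.001822 mol → 0.205 g
Anode: 2Cl⁻ → Cl₂ + 2e⁻ → n(Cl₂) = 0.003643/2 = 0.001822 mol → 0.0437 L

0.205 g Cd; 0.0437 L Cl₂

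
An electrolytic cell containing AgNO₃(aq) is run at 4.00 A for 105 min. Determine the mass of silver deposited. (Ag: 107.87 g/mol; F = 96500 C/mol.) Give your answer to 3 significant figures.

Charge passed = 4.00 × 6300 = 25200 C
n(e⁻) = Q/F = 25200/96500 = 0.2611 mol
Ag⁺ + e⁻ → Ag, so n(Ag) = 0.2611 mol
m = 0.2611 × 107.87 = 28.2 g

28.2 g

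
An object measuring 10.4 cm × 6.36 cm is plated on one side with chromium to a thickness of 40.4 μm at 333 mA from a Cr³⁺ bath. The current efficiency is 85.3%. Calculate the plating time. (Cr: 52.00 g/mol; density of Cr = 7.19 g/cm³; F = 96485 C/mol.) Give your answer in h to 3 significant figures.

Plated area = 10.4 × 6.36 = 66.14 cm²
Volume = 66.14 × 40.4×10⁻⁴ cm = 0.2672 cm³
m(Cr) = 0.2672 × 7.19 = 1.921 g
n(Cr) = 1.921 / 52.00 = 0.03694 mol; n(e⁻) = 3 × 0.03694 = 0.1108 mol
Q = 0.1108 × 96485 / 0.853 = 12530 C
t = 12530 / 0.333 = 37630 s = 10.5 h

10.5 h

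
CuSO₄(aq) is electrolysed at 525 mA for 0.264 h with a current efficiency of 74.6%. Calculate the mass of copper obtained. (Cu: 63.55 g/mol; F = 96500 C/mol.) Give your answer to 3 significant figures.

Q = 0.525 × 950.4 = 499.0 C
n(e⁻) = 499.0 / 96500 = 0.005171 mol
Cu²⁺ + 2e⁻ → Cu, so theoretical m(Cu) = 0.002586 × 63.55 = 0.1643 g
Actual mass = 74.6% × 0.1643 = 0.123 g

0.123 g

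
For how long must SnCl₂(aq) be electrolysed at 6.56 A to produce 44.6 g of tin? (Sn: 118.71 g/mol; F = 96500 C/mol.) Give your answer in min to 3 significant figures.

n(Sn) = 44.6 / 118.71 = 0.3757 mol
Sn²⁺ + 2e⁻ → Sn, so n(e⁻) = 2 × 0.3757 = 0.7514 mol
Q = 0.7514 × 96500 = 72510 C
t = Q / I = 72510 / 6.56 = 11050 s = 184 min

184 min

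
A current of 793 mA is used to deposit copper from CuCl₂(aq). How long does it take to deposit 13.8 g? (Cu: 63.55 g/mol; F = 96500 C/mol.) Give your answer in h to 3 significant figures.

14.7 h

n(Cu) = 13.8 / 63.55 = 0.2172 mol
Cu²⁺ + 2e⁻ → Cu, so n(e⁻) = 2 × 0.2172 = 0.4344 mol
Q = 0.4344 × 96500 = 41920 C
t = Q / I = 41920 / 0.793 = 52860 s = 14.7 h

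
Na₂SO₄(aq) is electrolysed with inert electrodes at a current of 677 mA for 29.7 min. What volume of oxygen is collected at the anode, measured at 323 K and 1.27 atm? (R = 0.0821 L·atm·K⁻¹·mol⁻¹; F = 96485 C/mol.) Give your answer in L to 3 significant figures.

0.0653 L

Q = 0.677 A × 1782 s = 1206 C
Moles of electrons = 1206 / 96485 = 0.01250 mol
2H₂O → O₂ + 4H⁺ + 4e⁻, so n(O₂) = 0.01250 / 4 = 0.003125 mol
V = nRT/P = 0.003125 × 0.0821 × 323 / 1.27 = 0.06525 L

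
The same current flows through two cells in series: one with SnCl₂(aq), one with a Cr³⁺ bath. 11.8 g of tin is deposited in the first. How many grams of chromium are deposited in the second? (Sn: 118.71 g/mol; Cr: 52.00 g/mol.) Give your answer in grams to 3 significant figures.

3.45 g

n(Sn) = 11.8 / 118.71 = 0.09940 mol
Sn²⁺ + 2e⁻ → Sn, so n(e⁻) = 2 × 0.09940 = 0.1988 mol
Since the cells are in series, n(e⁻) in the Cr cell is also 0.1988 mol.
Cr³⁺ + 3e⁻ → Cr, so n(Cr) = 0.1988 / 3 = 0.06627 mol
m(Cr) = 0.06627 × 52.00 = 3.45 g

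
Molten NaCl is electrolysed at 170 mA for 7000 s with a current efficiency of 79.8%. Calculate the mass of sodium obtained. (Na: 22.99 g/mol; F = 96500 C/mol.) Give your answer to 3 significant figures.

Q = 0.170 × 7000 = 1190 C
n(e⁻) = 1190 / 96500 = 0.01233 mol
Na⁺ + e⁻ → Na, so theoretical m(Na) = 0.01233 × 22.99 = 0.2835 g
Actual mass = 79.8% × 0.2835 = 0.226 g

0.226 g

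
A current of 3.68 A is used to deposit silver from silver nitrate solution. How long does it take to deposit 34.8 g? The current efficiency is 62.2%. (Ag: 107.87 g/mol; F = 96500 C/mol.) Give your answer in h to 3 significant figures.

n(Ag) = 34.8 / 107.87 = 0.3226 mol
Ag⁺ + e⁻ → Ag, so n(e⁻) = 0.3226 mol
Q = 0.3226 × 96500 / 0.622 = 50050 C
t = Q / I = 50050 / 3.68 = 13600 s = 3.78 h

3.78 h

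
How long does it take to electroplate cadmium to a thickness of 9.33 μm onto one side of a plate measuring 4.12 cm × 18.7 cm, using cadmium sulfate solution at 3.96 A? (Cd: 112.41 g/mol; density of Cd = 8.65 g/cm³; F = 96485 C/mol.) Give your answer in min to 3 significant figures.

Plated area = 4.12 × 18.7 = 77.04 cm²
Volume = 77.04 × 9.33×10⁻⁴ cm = 0.07188 cm³
m(Cd) = 0.07188 × 8.65 = 0.6218 g
n(Cd) = 0.6218 / 112.41 = 0.005532 mol; n(e⁻) = 2 × 0.005532 = 0.01106 mol
Q = 0.01106 × 96485 = 1067 C
t = 1067 / 3.96 = 269.4 s = 4.49 min

4.49 min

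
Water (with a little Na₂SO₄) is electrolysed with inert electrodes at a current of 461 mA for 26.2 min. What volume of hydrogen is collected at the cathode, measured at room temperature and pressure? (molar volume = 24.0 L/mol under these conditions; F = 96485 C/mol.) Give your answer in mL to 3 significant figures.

90.1 mL

Q = It = 0.461 × 1572 = 724.7 C
n(e⁻) = 724.7 / 96485 = 0.007511 mol
2H⁺ + 2e⁻ → H₂, so n(H₂) = 0.007511 / 2 = 0.003756 mol
V = 0.003756 × 24.0 = 0.09014 L
= 90.1 mL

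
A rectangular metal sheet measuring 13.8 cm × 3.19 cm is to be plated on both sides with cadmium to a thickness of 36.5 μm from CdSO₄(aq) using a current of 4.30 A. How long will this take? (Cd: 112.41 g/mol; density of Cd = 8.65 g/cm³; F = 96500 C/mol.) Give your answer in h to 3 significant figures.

Plated area = 2 × 13.8 × 3.19 = 88.04 cm²
Volume = 88.04 × 36.5×10⁻⁴ cm = 0.3213 cm³
m(Cd) = 0.3213 × 8.65 = 2.779 g
n(Cd) = 2.779 / 112.41 = 0.02472 mol; n(e⁻) = 2 × 0.02472 = 0.04944 mol
Q = 0.04944 × 96500 = 4771 C
t = 4771 / 4.30 = 1110 s = 0.308 h

0.308 h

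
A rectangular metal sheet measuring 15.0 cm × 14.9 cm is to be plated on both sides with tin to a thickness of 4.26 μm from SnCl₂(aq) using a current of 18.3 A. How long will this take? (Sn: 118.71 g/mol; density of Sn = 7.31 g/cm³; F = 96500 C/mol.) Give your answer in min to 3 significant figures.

2.06 min

Plated area = 2 × 15.0 × 14.9 = 447.0 cm²
Volume = 447.0 × 4.26×10⁻⁴ cm = 0.1904 cm³
m(Sn) = 0.1904 × 7.31 = 1.392 g
n(Sn) = 1.392 / 118.71 = 0.01173 mol; n(e⁻) = 2 × 0.01173 = 0.02346 mol
Q = 0.02346 × 96500 = 2264 C
t = 2264 / 18.3 = 123.7 s = 2.06 min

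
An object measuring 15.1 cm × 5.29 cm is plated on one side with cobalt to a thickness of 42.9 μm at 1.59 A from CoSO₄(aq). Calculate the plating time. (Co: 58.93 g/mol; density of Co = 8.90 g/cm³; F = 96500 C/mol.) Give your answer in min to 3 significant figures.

Plated area = 15.1 × 5.29 = 79.88 cm²
Volume = 79.88 × 42.9×10⁻⁴ cm = 0.3427 cm³
m(Co) = 0.3427 × 8.90 = 3.050 g
n(Co) = 3.050 / 58.93 = 0.05176 mol; n(e⁻) = 2 × 0.05176 = 0.1035 mol
Q = 0.1035 × 96500 = 9988 C
t = 9988 / 1.59 = 6282 s = 105 min

105 min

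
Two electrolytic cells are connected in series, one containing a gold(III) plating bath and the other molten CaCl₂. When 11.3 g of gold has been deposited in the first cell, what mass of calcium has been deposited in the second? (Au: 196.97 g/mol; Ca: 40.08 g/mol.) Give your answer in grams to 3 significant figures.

n(Au) = 11.3 / 196.97 = 0.05737 mol
Au³⁺ + 3e⁻ → Au, so n(e⁻) = 3 × 0.05737 = 0.1721 mol
Since the cells are in series, n(e⁻) in the Ca cell is also 0.1721 mol.
Ca²⁺ + 2e⁻ → Ca, so n(Ca) = 0.1721 / 2 = 0.08605 mol
m(Ca) = 0.08605 × 40.08 = 3.45 g

3.45 g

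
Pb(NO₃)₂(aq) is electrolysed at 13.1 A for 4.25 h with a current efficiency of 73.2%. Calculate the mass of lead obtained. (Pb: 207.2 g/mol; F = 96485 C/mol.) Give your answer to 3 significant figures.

158 g

Q = 13.1 × 15300 = 2.004×10^5 C
n(e⁻) = 2.004×10^5 / 96485 = 2.077 mol
Pb²⁺ + 2e⁻ → Pb, so theoretical m(Pb) = 1.039 × 207.2 = 215.3 g
Actual mass = 73.2% × 215.3 = 158 g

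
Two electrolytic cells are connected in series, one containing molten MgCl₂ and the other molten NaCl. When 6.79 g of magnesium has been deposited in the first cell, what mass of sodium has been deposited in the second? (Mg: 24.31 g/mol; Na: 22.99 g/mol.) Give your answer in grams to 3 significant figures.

n(Mg) = 6.79 / 24.31 = 0.2793 mol
Mg²⁺ + 2e⁻ → Mg, so n(e⁻) = 2 × 0.2793 = 0.5586 mol
In series, the same 0.5586 mol of electrons flows through the second cell.
Na⁺ + e⁻ → Na, so n(Na) = 0.5586 mol
m(Na) = 0.5586 × 22.99 = 12.8 g

12.8 g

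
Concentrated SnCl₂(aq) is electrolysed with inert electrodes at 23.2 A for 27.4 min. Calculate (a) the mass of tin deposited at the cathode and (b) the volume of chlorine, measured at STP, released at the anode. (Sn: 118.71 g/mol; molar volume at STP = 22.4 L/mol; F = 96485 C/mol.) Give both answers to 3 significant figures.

Q = 23.2 × 1644 = 38140 C; n(e⁻) = 38140 / 96485 = 0.3953 mol
Cathode: Sn²⁺ + 2e⁻ → Sn → n(Sn) = 0.3953/2 = 0.1977 mol → 23.5 g
Anode: 2Cl⁻ → Cl₂ + 2e⁻ → n(Cl₂) = 0.3953/2 = 0.1977 mol → 4.43 L

23.5 g Sn; 4.43 L Cl₂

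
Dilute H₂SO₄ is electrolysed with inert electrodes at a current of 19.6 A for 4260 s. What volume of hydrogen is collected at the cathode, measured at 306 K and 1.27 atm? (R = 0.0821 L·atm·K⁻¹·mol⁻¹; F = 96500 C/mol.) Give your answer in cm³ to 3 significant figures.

Charge passed = 19.6 × 4260 = 83500 C
n(e⁻) = Q/F = 83500/96500 = 0.8653 mol
2H⁺ + 2e⁻ → H₂, so n(H₂) = 0.8653 / 2 = 0.4327 mol
V = nRT/P = 0.4327 × 0.0821 × 306 / 1.27 = 8.559 L
= 8560 cm³

8560 cm³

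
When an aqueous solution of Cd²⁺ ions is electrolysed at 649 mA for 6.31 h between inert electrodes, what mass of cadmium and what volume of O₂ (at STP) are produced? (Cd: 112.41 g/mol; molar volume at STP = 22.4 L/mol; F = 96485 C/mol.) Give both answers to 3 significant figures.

Q = 0.649 × 22716 = 14740 C; n(e⁻) = 14740 / 96485 = 0.1528 mol
Cathode: Cd²⁺ + 2e⁻ → Cd → n(Cd) = 0.1528/2 = 0.07640 mol → 8.59 g
Anode: 2H₂O → O₂ + 4H⁺ + 4e⁻ → n(O₂) = 0.1528/4 = 0.03820 mol → 0.856 L

8.59 g Cd; 0.856 L O₂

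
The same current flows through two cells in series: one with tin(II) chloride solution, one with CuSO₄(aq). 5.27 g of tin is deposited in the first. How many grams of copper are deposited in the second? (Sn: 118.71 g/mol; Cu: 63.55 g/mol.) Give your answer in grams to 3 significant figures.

2.82 g

n(Sn) = 5.27 / 118.71 = 0.04439 mol
Sn²⁺ + 2e⁻ → Sn, so n(e⁻) = 2 × 0.04439 = 0.08878 mol
Since the cells are in series, n(e⁻) in the Cu cell is also 0.08878 mol.
Cu²⁺ + 2e⁻ → Cu, so n(Cu) = 0.08878 / 2 = 0.04439 mol
m(Cu) = 0.04439 × 63.55 = 2.82 g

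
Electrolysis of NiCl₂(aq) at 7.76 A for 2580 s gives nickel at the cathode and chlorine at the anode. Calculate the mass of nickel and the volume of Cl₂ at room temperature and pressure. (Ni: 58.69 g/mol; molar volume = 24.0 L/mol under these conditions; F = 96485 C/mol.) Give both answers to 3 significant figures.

Q = 7.76 × 2580 = 20020 C; n(e⁻) = 20020 / 96485 = 0.2075 mol
Cathode: Ni²⁺ + 2e⁻ → Ni → n(Ni) = 0.2075/2 = 0.1038 mol → 6.09 g
Anode: 2Cl⁻ → Cl₂ + 2e⁻ → n(Cl₂) = 0.2075/2 = 0.1038 mol → 2.49 L

6.09 g Ni; 2.49 L Cl₂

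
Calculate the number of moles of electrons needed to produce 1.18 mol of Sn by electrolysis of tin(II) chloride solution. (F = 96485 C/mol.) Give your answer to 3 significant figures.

Sn²⁺ + 2e⁻ → Sn, so n(e⁻) = 2 × 1.18 = 2.360 mol

2.36 mol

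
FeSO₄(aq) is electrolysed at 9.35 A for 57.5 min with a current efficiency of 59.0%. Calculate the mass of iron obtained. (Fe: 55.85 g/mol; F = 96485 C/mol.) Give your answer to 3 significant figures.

Q = 9.35 × 3450 = 32260 C
n(e⁻) = 32260 / 96485 = 0.3344 mol
Fe²⁺ + 2e⁻ → Fe, so theoretical m(Fe) = 0.1672 × 55.85 = 9.338 g
Actual mass = 59.0% × 9.338 = 5.51 g

5.51 g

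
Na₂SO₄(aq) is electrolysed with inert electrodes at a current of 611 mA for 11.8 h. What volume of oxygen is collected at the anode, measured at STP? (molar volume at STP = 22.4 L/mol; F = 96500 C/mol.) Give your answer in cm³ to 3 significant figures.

Q = 0.611 A × 42480 s = 25960 C
n(e⁻) = Q/F = 25960/96500 = 0.2690 mol
2H₂O → O₂ + 4H⁺ + 4e⁻, so n(O₂) = 0.2690 / 4 = 0.06725 mol
V = 0.06725 × 22.4 = 1.506 L
= 1510 cm³

1510 cm³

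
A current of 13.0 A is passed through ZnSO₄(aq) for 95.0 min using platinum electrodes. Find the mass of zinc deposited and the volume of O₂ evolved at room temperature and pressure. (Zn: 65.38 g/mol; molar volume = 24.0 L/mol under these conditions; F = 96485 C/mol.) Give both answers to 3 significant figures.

25.1 g Zn; 4.61 L O₂

Q = 13.0 × 5700 = 74100 C; n(e⁻) = 74100 / 96485 = 0.7680 mol
Cathode: Zn²⁺ + 2e⁻ → Zn → n(Zn) = 0.7680/2 = 0.3840 mol → 25.1 g
Anode: 2H₂O → O₂ + 4H⁺ + 4e⁻ → n(O₂) = 0.7680/4 = 0.1920 mol → 4.61 L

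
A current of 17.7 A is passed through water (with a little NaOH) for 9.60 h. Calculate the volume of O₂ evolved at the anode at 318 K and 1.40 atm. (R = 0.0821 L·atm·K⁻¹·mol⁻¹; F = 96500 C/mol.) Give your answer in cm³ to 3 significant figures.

Q = It = 17.7 × 34560 = 6.117×10^5 C
Moles of electrons = 6.117×10^5 / 96500 = 6.339 mol
2H₂O → O₂ + 4H⁺ + 4e⁻, so n(O₂) = 6.339 / 4 = 1.585 mol
V = nRT/P = 1.585 × 0.0821 × 318 / 1.40 = 29.56 L
= 29600 cm³

29600 cm³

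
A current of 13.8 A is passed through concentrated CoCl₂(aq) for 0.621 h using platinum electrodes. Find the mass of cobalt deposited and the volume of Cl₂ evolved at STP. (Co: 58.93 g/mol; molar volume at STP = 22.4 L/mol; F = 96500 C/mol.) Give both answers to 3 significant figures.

9.42 g Co; 3.58 L Cl₂

Q = 13.8 × 2235.6 = 30850 C; n(e⁻) = 30850 / 96500 = 0.3197 mol
Cathode: Co²⁺ + 2e⁻ → Co → n(Co) = 0.3197/2 = 0.1599 mol → 9.42 g
Anode: 2Cl⁻ → Cl₂ + 2e⁻ → n(Cl₂) = 0.3197/2 = 0.1599 mol → 3.58 L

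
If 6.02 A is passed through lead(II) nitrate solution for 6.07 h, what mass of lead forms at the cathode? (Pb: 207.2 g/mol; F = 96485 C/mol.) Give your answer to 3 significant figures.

Q = 6.02 A × 21852 s = 1.315×10^5 C
n(e⁻) = 1.315×10^5 / 96485 = 1.363 mol
Pb²⁺ + 2e⁻ → Pb, so n(Pb) = 1.363 / 2 = 0.6815 mol
m = 0.6815 × 207.2 = 141 g

141 g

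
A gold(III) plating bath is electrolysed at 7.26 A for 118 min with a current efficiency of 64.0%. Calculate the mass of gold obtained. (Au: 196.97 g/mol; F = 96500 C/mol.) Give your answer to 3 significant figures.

Q = 7.26 × 7080 = 51400 C
n(e⁻) = 51400 / 96500 = 0.5326 mol
Au³⁺ + 3e⁻ → Au, so theoretical m(Au) = 0.1775 × 196.97 = 34.96 g
Actual mass = 64.0% × 34.96 = 22.4 g

22.4 g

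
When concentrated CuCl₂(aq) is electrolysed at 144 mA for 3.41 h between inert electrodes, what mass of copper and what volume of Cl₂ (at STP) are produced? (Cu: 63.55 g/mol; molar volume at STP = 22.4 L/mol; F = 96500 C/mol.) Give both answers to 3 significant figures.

0.582 g Cu; 0.205 L Cl₂

Q = 0.144 × 12276 = 1768 C; n(e⁻) = 1768 / 96500 = 0.01832 mol
Cathode: Cu²⁺ + 2e⁻ → Cu → n(Cu) = 0.01832/2 = 0.009160 mol → 0.582 g
Anode: 2Cl⁻ → Cl₂ + 2e⁻ → n(Cl₂) = 0.01832/2 = 0.009160 mol → 0.205 L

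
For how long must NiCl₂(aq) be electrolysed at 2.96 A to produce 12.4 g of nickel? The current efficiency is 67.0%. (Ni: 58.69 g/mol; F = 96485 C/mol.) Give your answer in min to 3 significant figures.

343 min

n(Ni) = 12.4 / 58.69 = 0.2113 mol
Ni²⁺ + 2e⁻ → Ni, so n(e⁻) = 2 × 0.2113 = 0.4226 mol
Q = 0.4226 × 96485 / 0.670 = 60860 C
t = Q / I = 60860 / 2.96 = 20560 s = 343 min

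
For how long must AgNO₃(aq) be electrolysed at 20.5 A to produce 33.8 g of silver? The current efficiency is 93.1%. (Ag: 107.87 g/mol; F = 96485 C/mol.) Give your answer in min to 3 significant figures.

n(Ag) = 33.8 / 107.87 = 0.3133 mol
Ag⁺ + e⁻ → Ag, so n(e⁻) = 0.3133 mol
Q = 0.3133 × 96485 / 0.931 = 32470 C
t = Q / I = 32470 / 20.5 = 1584 s = 26.4 min

26.4 min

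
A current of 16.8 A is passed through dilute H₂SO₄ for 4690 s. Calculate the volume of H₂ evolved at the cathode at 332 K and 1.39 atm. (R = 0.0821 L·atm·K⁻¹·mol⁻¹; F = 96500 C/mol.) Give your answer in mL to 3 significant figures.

Charge passed = 16.8 × 4690 = 78790 C
Moles of electrons = 78790 / 96500 = 0.8165 mol
2H⁺ + 2e⁻ → H₂, so n(H₂) = 0.8165 / 2 = 0.4083 mol
V = nRT/P = 0.4083 × 0.0821 × 332 / 1.39 = 8.007 L
= 8010 mL

8010 mL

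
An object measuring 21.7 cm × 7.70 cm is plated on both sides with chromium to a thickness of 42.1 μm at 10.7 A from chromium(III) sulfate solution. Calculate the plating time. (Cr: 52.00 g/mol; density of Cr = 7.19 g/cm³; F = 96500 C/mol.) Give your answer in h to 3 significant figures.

Plated area = 2 × 21.7 × 7.70 = 334.2 cm²
Volume = 334.2 × 42.1×10⁻⁴ cm = 1.407 cm³
m(Cr) = 1.407 × 7.19 = 10.12 g
n(Cr) = 10.12 / 52.00 = 0.1946 mol; n(e⁻) = 3 × 0.1946 = 0.5838 mol
Q = 0.5838 × 96500 = 56340 C
t = 56340 / 10.7 = 5265 s = 1.46 h

1.46 h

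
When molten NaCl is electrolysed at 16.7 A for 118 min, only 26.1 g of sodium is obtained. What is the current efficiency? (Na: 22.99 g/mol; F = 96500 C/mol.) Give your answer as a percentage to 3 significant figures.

92.7%

Q = 16.7 × 7080 = 1.182×10^5 C
n(e⁻) = 1.182×10^5 / 96500 = 1.225 mol
Na⁺ + e⁻ → Na, so theoretical n(Na) = 1.225 mol → 28.16 g
Efficiency = 26.1 / 28.16 = 0.9268 = 92.7%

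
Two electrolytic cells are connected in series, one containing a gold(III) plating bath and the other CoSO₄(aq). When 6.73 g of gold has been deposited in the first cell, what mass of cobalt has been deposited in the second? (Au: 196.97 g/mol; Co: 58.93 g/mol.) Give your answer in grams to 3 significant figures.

3.02 g

n(Au) = 6.73 / 196.97 = 0.03417 mol
Au³⁺ + 3e⁻ → Au, so n(e⁻) = 3 × 0.03417 = 0.1025 mol
The cells are in series, so the same charge (and hence the same n(e⁻) = 0.1025 mol) passes through both.
Co²⁺ + 2e⁻ → Co, so n(Co) = 0.1025 / 2 = 0.05125 mol
m(Co) = 0.05125 × 58.93 = 3.02 g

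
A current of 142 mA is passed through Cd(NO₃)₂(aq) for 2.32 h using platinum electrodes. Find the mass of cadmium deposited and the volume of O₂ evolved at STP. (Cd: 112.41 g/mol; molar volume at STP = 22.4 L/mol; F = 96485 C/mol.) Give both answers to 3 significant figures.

0.691 g Cd; 0.0688 L O₂

Q = 0.142 × 8352 = 1186 C; n(e⁻) = 1186 / 96485 = 0.01229 mol
Cathode: Cd²⁺ + 2e⁻ → Cd → n(Cd) = 0.01229/2 = 0.006145 mol → 0.691 g
Anode: 2H₂O → O₂ + 4H⁺ + 4e⁻ → n(O₂) = 0.01229/4 = 0.003073 mol → 0.0688 L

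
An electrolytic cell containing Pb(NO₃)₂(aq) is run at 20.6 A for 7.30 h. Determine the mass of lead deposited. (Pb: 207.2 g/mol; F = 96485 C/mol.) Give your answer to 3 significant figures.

581 g

Q = 20.6 A × 26280 s = 5.414×10^5 C
n(e⁻) = 5.414×10^5 / 96485 = 5.611 mol
Pb²⁺ + 2e⁻ → Pb, so n(Pb) = 5.611 / 2 = 2.806 mol
m = 2.806 × 207.2 = 581 g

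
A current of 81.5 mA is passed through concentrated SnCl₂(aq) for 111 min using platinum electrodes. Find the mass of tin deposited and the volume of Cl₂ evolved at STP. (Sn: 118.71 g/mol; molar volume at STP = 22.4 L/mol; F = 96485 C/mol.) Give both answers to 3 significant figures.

0.334 g Sn; 0.0630 L Cl₂

Q = 0.0815 × 6660 = 542.8 C; n(e⁻) = 542.8 / 96485 = 0.005626 mol
Cathode: Sn²⁺ + 2e⁻ → Sn → n(Sn) = 0.005626/2 = 0.002813 mol → 0.334 g
Anode: 2Cl⁻ → Cl₂ + 2e⁻ → n(Cl₂) = 0.005626/2 = 0.002813 mol → 0.0630 L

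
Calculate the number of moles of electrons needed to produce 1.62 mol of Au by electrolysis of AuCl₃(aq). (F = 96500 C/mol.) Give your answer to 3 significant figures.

Au³⁺ + 3e⁻ → Au, so n(e⁻) = 3 × 1.62 = 4.860 mol

4.86 mol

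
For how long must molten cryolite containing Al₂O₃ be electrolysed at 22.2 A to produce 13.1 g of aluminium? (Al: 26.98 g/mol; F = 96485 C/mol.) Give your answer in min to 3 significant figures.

106 min

n(Al) = 13.1 / 26.98 = 0.4855 mol
Al³⁺ + 3e⁻ → Al, so n(e⁻) = 3 × 0.4855 = 1.457 mol
Q = 1.457 × 96485 = 1.406×10^5 C
t = Q / I = 1.406×10^5 / 22.2 = 6333 s = 106 min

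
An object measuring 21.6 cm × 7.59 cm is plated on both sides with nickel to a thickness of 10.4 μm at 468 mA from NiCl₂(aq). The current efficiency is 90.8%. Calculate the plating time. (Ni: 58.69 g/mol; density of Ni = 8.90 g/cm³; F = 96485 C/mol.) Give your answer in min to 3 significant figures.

Plated area = 2 × 21.6 × 7.59 = 327.9 cm²
Volume = 327.9 × 10.4×10⁻⁴ cm = 0.3410 cm³
m(Ni) = 0.3410 × 8.90 = 3.035 g
n(Ni) = 3.035 / 58.69 = 0.05171 mol; n(e⁻) = 2 × 0.05171 = 0.1034 mol
Q = 0.1034 × 96485 / 0.908 = 10990 C
t = 10990 / 0.468 = 23480 s = 391 min

391 min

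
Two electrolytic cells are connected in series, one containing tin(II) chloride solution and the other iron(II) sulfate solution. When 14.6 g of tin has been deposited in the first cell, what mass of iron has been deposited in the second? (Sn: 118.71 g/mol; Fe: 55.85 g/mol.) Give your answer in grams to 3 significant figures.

6.87 g

n(Sn) = 14.6 / 118.71 = 0.1230 mol
Sn²⁺ + 2e⁻ → Sn, so n(e⁻) = 2 × 0.1230 = 0.2460 mol
The cells are in series, so the same charge (and hence the same n(e⁻) = 0.2460 mol) passes through both.
Fe²⁺ + 2e⁻ → Fe, so n(Fe) = 0.2460 / 2 = 0.1230 mol
m(Fe) = 0.1230 × 55.85 = 6.87 g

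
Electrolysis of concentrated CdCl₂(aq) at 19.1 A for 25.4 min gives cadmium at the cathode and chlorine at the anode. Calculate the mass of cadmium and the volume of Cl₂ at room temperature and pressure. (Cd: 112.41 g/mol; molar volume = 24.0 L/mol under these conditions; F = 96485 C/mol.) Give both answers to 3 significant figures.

Q = 19.1 × 1524 = 29110 C; n(e⁻) = 29110 / 96485 = 0.3017 mol
Cathode: Cd²⁺ + 2e⁻ → Cd → n(Cd) = 0.3017/2 = 0.1509 mol → 17.0 g
Anode: 2Cl⁻ → Cl₂ + 2e⁻ → n(Cl₂) = 0.3017/2 = 0.1509 mol → 3.62 L

17.0 g Cd; 3.62 L Cl₂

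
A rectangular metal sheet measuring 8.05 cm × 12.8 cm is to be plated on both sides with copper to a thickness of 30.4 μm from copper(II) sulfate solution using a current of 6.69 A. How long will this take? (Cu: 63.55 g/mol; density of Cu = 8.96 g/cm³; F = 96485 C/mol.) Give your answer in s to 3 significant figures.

Plated area = 2 × 8.05 × 12.8 = 206.1 cm²
Volume = 206.1 × 30.4×10⁻⁴ cm = 0.6265 cm³
m(Cu) = 0.6265 × 8.96 = 5.613 g
n(Cu) = 5.613 / 63.55 = 0.08832 mol; n(e⁻) = 2 × 0.08832 = 0.1766 mol
Q = 0.1766 × 96485 = 17040 C
t = 17040 / 6.69 = 2547 s

2550 s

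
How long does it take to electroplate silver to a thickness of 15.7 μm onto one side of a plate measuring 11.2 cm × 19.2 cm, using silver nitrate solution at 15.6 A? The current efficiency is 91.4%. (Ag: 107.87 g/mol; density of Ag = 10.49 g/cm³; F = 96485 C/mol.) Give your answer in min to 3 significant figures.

Plated area = 11.2 × 19.2 = 215.0 cm²
Volume = 215.0 × 15.7×10⁻⁴ cm = 0.3376 cm³
m(Ag) = 0.3376 × 10.49 = 3.541 g
n(Ag) = 3.541 / 107.87 = 0.03283 mol; n(e⁻) = 0.03283 mol
Q = 0.03283 × 96485 / 0.914 = 3466 C
t = 3466 / 15.6 = 222.2 s = 3.70 min

3.70 min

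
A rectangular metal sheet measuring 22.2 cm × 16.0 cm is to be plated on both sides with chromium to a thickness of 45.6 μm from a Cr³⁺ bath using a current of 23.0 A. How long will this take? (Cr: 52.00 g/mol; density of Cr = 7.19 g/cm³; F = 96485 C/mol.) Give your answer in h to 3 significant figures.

Plated area = 2 × 22.2 × 16.0 = 710.4 cm²
Volume = 710.4 × 45.6×10⁻⁴ cm = 3.239 cm³
m(Cr) = 3.239 × 7.19 = 23.29 g
n(Cr) = 23.29 / 52.00 = 0.4479 mol; n(e⁻) = 3 × 0.4479 = 1.344 mol
Q = 1.344 × 96485 = 1.297×10^5 C
t = 1.297×10^5 / 23.0 = 5639 s = 1.57 h

1.57 h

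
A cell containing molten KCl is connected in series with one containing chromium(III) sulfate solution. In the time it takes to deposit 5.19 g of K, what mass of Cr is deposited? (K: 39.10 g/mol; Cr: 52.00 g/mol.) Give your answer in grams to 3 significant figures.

n(K) = 5.19 / 39.10 = 0.1327 mol
K⁺ + e⁻ → K, so n(e⁻) = 0.1327 mol
The cells are in series, so the same charge (and hence the same n(e⁻) = 0.1327 mol) passes through both.
Cr³⁺ + 3e⁻ → Cr, so n(Cr) = 0.1327 / 3 = 0.04423 mol
m(Cr) = 0.04423 × 52.00 = 2.30 g

2.30 g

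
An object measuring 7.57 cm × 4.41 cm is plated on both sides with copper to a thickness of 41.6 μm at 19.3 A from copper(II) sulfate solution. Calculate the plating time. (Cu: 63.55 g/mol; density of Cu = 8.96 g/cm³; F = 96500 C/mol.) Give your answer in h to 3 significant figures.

0.109 h

Plated area = 2 × 7.57 × 4.41 = 66.77 cm²
Volume = 66.77 × 41.6×10⁻⁴ cm = 0.2778 cm³
m(Cu) = 0.2778 × 8.96 = 2.489 g
n(Cu) = 2.489 / 63.55 = 0.03917 mol; n(e⁻) = 2 × 0.03917 = 0.07834 mol
Q = 0.07834 × 96500 = 7560 C
t = 7560 / 19.3 = 391.7 s = 0.109 h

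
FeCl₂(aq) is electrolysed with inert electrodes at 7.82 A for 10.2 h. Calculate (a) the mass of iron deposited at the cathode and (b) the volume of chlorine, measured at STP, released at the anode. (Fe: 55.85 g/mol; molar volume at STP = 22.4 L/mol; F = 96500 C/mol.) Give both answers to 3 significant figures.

Q = 7.82 × 36720 = 2.872×10^5 C; n(e⁻) = 2.872×10^5 / 96500 = 2.976 mol
Cathode: Fe²⁺ + 2e⁻ → Fe → n(Fe) = 2.976/2 = 1.488 mol → 83.1 g
Anode: 2Cl⁻ → Cl₂ + 2e⁻ → n(Cl₂) = 2.976/2 = 1.488 mol → 33.3 L

83.1 g Fe; 33.3 L Cl₂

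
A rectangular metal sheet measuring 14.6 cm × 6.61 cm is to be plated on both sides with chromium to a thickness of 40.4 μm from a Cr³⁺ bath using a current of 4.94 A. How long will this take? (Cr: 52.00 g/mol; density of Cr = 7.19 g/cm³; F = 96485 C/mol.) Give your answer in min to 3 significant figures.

Plated area = 2 × 14.6 × 6.61 = 193.0 cm²
Volume = 193.0 × 40.4×10⁻⁴ cm = 0.7797 cm³
m(Cr) = 0.7797 × 7.19 = 5.606 g
n(Cr) = 5.606 / 52.00 = 0.1078 mol; n(e⁻) = 3 × 0.1078 = 0.3234 mol
Q = 0.3234 × 96485 = 31200 C
t = 31200 / 4.94 = 6316 s = 105 min

105 min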